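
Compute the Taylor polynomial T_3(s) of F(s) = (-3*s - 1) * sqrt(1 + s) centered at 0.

5*s^3/16 - 11*s^2/8 - 7*s/2 - 1

Multiply each power in the prefactor through the base expansion.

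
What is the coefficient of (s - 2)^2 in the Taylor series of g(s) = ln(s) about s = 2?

-1/8

Use the known series and substitute for the argument.
g(2) = ln(2)
g′(2) = 1/2
g′′(2) = -1/4
So c_2 = g′′(2)/2! = -1/8.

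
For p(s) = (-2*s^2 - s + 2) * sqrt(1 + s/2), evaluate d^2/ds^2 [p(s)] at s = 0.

-37/8

Multiply each power in the prefactor through the base expansion.
From the series, [s^2] p = -37/16; multiply by 2! = 2 to get -37/8.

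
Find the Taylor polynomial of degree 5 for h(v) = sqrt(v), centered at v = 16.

7*(v - 16)^5/67108864 - 5*(v - 16)^4/2097152 + (v - 16)^3/16384 - (v - 16)^2/512 + (v - 16)/8 + 4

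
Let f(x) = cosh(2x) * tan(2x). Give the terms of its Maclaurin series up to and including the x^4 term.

20*x^3/3 + 2*x

Write out both Maclaurin series and multiply, keeping only the needed powers.
[x^0] = 0;  [x^1] = 2;  [x^2] = 0;  [x^3] = 20/3;  [x^4] = 0.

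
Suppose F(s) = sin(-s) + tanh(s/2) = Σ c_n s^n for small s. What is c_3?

Add the two expansions coefficient-wise.
F(0) = 0
F′(0) = -1/2
F′′(0) = 0
F′′′(0) = 3/4
So c_3 = F′′′(0)/3! = 1/8.

1/8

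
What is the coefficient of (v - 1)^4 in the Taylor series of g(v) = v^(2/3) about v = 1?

-7/243

g(1) = 1
g′(1) = 2/3
g′′(1) = -2/9
g′′′(1) = 8/27
g^(4)(1) = -56/81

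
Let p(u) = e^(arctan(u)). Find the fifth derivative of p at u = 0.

5

Substitute the inner expansion into the outer series and collect powers.
From the series, [u^5] p = 1/24; multiply by 5! = 120 to get 5.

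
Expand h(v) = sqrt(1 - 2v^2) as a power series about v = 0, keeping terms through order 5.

-v^4/2 - v^2 + 1

h(0) = 1
h′(0) = 0
h′′(0) = -2
h′′′(0) = 0
h^(4)(0) = -12
h^(5)(0) = 0
The Taylor polynomial is Σ h^(k)(0)/k! · v^k.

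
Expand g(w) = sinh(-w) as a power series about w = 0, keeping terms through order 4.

Compute the successive derivatives at the expansion point and divide by k!.
g(0) = 0
g′(0) = -1
g′′(0) = 0
g′′′(0) = -1
g^(4)(0) = 0
The Taylor polynomial is Σ g^(k)(0)/k! · w^k.

-w^3/6 - w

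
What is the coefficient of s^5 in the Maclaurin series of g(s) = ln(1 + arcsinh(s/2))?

13/3840

Let u equal the inner series; expand the outer function in u and truncate.
g(0) = 0
g′(0) = 1/2
g′′(0) = -1/4
g′′′(0) = 1/8
g^(4)(0) = -1/8
g^(5)(0) = 13/32
So c_5 = g^(5)(0)/5! = 13/3840.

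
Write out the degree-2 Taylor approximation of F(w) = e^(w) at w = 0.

w^2/2 + w + 1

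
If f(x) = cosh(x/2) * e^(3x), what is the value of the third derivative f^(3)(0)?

117/4

Take the Cauchy product of the two expansions.
The coefficient of x^3 in the expansion is 39/8, so f′′′(0) = 3! * (39/8) = 117/4.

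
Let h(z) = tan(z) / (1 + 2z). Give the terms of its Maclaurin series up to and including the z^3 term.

Write out both Maclaurin series and multiply, keeping only the needed powers.
h(0) = 0
h′(0) = 1
h′′(0) = -4
h′′′(0) = 26

13*z^3/3 - 2*z^2 + z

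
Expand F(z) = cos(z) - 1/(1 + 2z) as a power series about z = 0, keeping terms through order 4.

Combine the two series term by term.
F(0) = 0
F′(0) = 2
F′′(0) = -9
F′′′(0) = 48
F^(4)(0) = -383
Then c_k = F^(k)(0)/k! gives each Taylor coefficient.

-383*z^4/24 + 8*z^3 - 9*z^2/2 + 2*z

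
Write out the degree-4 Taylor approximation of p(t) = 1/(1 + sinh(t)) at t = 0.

Substitute the inner expansion into the outer series and collect powers.

4*t^4/3 - 7*t^3/6 + t^2 - t + 1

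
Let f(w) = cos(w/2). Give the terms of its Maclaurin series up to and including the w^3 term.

Use the known series and substitute for the argument.
f(0) = 1
f′(0) = 0
f′′(0) = -1/4
f′′′(0) = 0

1 - w^2/8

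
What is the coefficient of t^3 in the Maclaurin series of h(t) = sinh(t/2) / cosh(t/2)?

Divide the numerator series by the denominator series (power-series long division).

-1/24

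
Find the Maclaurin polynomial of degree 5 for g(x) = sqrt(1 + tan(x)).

Substitute the inner expansion into the outer series and collect powers.
g(0) = 1
g′(0) = 1/2
g′′(0) = -1/4
g′′′(0) = 11/8
g^(4)(0) = -47/16
g^(5)(0) = 601/32
The Taylor polynomial is Σ g^(k)(0)/k! · x^k.

601*x^5/3840 - 47*x^4/384 + 11*x^3/48 - x^2/8 + x/2 + 1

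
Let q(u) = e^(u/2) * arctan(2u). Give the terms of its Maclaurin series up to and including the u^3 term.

Expand each factor separately, then convolve coefficients.
q(0) = 0
q′(0) = 2
q′′(0) = 2
q′′′(0) = -29/2

-29*u^3/12 + u^2 + 2*u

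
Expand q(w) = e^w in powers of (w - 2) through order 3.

q(2) = e^(2)
q′(2) = e^(2)
q′′(2) = e^(2)
q′′′(2) = e^(2)
The Taylor polynomial is Σ q^(k)(2)/k! · (w - 2)^k.

(w - 2)^3*e^(2)/6 + (w - 2)^2*e^(2)/2 + (w - 2)*e^(2) + e^(2)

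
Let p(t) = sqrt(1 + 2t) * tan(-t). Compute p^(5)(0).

79

Write out both Maclaurin series and multiply, keeping only the needed powers.
The coefficient of t^5 in the expansion is 79/120, so p^(5)(0) = 5! * (79/120) = 79.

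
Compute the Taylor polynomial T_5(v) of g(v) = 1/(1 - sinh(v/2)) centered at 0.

181*v^5/3840 + v^4/12 + 7*v^3/48 + v^2/4 + v/2 + 1

Let u equal the inner series; expand the outer function in u and truncate.
g(0) = 1
g′(0) = 1/2
g′′(0) = 1/2
g′′′(0) = 7/8
g^(4)(0) = 2
g^(5)(0) = 181/32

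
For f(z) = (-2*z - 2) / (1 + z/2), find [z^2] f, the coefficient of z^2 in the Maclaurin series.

1/2

Multiply each power in the prefactor through the base expansion.
[z^0] = -2;  [z^1] = -1;  [z^2] = 1/2.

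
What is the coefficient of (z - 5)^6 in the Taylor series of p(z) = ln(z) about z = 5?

p(5) = ln(5)
p′(5) = 1/5
p′′(5) = -1/25
p′′′(5) = 2/125
p^(4)(5) = -6/625
p^(5)(5) = 24/3125
p^(6)(5) = -24/3125
So c_6 = p^(6)(5)/6! = -1/93750.

-1/93750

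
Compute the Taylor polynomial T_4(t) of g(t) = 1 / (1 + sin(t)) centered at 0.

2*t^4/3 - 5*t^3/6 + t^2 - t + 1

Write 1/(1+u) = 1 - u + u^2 - u^3 + ... and substitute the series for u.
[t^0] = 1;  [t^1] = -1;  [t^2] = 1;  [t^3] = -5/6;  [t^4] = 2/3.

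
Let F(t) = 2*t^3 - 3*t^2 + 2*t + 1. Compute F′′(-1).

Differentiate repeatedly and evaluate at the center.
The coefficient of (t + 1)^2 in the expansion is -9, so F′′(-1) = 2! * (-9) = -18.

-18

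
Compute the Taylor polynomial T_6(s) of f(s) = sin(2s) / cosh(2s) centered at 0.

Divide the numerator series by the denominator series (power-series long division).
[s^0] = 0;  [s^1] = 2;  [s^2] = 0;  [s^3] = -16/3;  [s^4] = 0;  [s^5] = 48/5;  [s^6] = 0.

48*s^5/5 - 16*s^3/3 + 2*s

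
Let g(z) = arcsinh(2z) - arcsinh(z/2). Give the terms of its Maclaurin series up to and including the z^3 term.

-21*z^3/16 + 3*z/2

Combine the two series term by term.
g(0) = 0
g′(0) = 3/2
g′′(0) = 0
g′′′(0) = -63/8
Then c_k = g^(k)(0)/k! gives each Taylor coefficient.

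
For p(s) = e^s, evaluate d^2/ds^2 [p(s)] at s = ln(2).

2

From the series, [(s - ln(2))^2] p = 1; multiply by 2! = 2 to get 2.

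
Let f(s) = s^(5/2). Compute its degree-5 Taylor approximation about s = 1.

Compute the successive derivatives at the expansion point and divide by k!.
f(1) = 1
f′(1) = 5/2
f′′(1) = 15/4
f′′′(1) = 15/8
f^(4)(1) = -15/16
f^(5)(1) = 45/32

3*(s - 1)^5/256 - 5*(s - 1)^4/128 + 5*(s - 1)^3/16 + 15*(s - 1)^2/8 + 5*(s - 1)/2 + 1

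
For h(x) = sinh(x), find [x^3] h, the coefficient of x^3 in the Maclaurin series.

1/6

h(0) = 0
h′(0) = 1
h′′(0) = 0
h′′′(0) = 1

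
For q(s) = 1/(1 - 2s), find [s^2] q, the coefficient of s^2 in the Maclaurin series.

Apply the Taylor formula c_k = f^(k)(a)/k!.
[s^0] = 1;  [s^1] = 2;  [s^2] = 4.

4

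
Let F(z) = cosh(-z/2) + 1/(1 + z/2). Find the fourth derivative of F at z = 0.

Combine the two series term by term.
The coefficient of z^4 in the expansion is 25/384, so F^(4)(0) = 4! * (25/384) = 25/16.

25/16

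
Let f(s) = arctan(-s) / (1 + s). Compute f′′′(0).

-4

Take the Cauchy product of the two expansions.
The coefficient of s^3 in the expansion is -2/3, so f′′′(0) = 3! * (-2/3) = -4.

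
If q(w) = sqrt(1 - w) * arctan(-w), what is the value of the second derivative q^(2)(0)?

1

Multiply the two series term by term and collect like powers.
The coefficient of w^2 in the expansion is 1/2, so q′′(0) = 2! * (1/2) = 1.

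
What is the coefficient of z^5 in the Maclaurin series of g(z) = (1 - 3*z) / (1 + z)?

-4

Multiply each power in the prefactor through the base expansion.
g(0) = 1
g′(0) = -4
g′′(0) = 8
g′′′(0) = -24
g^(4)(0) = 96
g^(5)(0) = -480
So c_5 = g^(5)(0)/5! = -4.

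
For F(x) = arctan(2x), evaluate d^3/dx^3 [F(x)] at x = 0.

The coefficient of x^3 in the expansion is -8/3, so F′′′(0) = 3! * (-8/3) = -16.

-16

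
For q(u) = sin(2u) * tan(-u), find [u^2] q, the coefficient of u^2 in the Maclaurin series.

-2

Multiply the two series term by term and collect like powers.
q(0) = 0
q′(0) = 0
q′′(0) = -4
So c_2 = q′′(0)/2! = -2.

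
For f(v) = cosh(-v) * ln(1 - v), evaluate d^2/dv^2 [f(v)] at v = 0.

-1

Expand each factor separately, then convolve coefficients.
From the series, [v^2] f = -1/2; multiply by 2! = 2 to get -1.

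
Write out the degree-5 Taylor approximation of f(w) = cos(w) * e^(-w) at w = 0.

w^5/30 - w^4/6 + w^3/3 - w + 1

Multiply the two series term by term and collect like powers.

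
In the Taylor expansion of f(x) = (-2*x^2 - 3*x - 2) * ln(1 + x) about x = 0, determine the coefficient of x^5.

-19/60

Distribute the polynomial across the series and collect like powers.
So c_5 = f^(5)(0)/5! = -19/60.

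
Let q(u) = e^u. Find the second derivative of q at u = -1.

e^(-1)

Compute the successive derivatives at the expansion point and divide by k!.
The coefficient of (u + 1)^2 in the expansion is e^(-1)/2, so q′′(-1) = 2! * (e^(-1)/2) = e^(-1).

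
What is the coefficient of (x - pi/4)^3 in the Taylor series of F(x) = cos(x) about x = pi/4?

[(x - pi/4)^0] = sqrt(2)/2;  [(x - pi/4)^1] = -sqrt(2)/2;  [(x - pi/4)^2] = -sqrt(2)/4;  [(x - pi/4)^3] = sqrt(2)/12.
So c_3 = F′′′(pi/4)/3! = sqrt(2)/12.

sqrt(2)/12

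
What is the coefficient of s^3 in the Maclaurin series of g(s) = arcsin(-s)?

g(0) = 0
g′(0) = -1
g′′(0) = 0
g′′′(0) = -1
So c_3 = g′′′(0)/3! = -1/6.

-1/6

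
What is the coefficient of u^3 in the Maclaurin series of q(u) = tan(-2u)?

[u^0] = 0;  [u^1] = -2;  [u^2] = 0;  [u^3] = -8/3.
So c_3 = q′′′(0)/3! = -8/3.

-8/3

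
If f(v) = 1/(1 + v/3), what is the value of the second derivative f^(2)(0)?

From the series, [v^2] f = 1/9; multiply by 2! = 2 to get 2/9.

2/9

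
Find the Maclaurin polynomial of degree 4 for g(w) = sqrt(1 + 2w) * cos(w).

-w^4/3 - w^2 + w + 1

Write out both Maclaurin series and multiply, keeping only the needed powers.
g(0) = 1
g′(0) = 1
g′′(0) = -2
g′′′(0) = 0
g^(4)(0) = -8
Then c_k = g^(k)(0)/k! gives each Taylor coefficient.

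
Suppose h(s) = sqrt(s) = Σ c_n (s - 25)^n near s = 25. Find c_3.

h(25) = 5
h′(25) = 1/10
h′′(25) = -1/500
h′′′(25) = 3/25000

1/50000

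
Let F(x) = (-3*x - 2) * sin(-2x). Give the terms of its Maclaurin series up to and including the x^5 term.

8*x^5/15 - 4*x^4 - 8*x^3/3 + 6*x^2 + 4*x

Multiply each power in the prefactor through the base expansion.
F(0) = 0
F′(0) = 4
F′′(0) = 12
F′′′(0) = -16
F^(4)(0) = -96
F^(5)(0) = 64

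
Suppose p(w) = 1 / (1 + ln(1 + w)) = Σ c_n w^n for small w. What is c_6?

3289/360

Use the geometric series for the reciprocal, then substitute.
p(0) = 1
p′(0) = -1
p′′(0) = 3
p′′′(0) = -14
p^(4)(0) = 88
p^(5)(0) = -694
p^(6)(0) = 6578
So c_6 = p^(6)(0)/6! = 3289/360.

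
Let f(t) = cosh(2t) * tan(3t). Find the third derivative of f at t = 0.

Take the Cauchy product of the two expansions.
The coefficient of t^3 in the expansion is 15, so f′′′(0) = 3! * (15) = 90.

90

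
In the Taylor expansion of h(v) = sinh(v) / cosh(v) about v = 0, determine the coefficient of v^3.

-1/3

Divide the numerator series by the denominator series (power-series long division).
So c_3 = h′′′(0)/3! = -1/3.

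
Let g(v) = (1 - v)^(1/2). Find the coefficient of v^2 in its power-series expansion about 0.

-1/8

Use the known series and substitute for the argument.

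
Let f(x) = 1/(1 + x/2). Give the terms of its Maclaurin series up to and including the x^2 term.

Compute the successive derivatives at the expansion point and divide by k!.
f(0) = 1
f′(0) = -1/2
f′′(0) = 1/2

x^2/4 - x/2 + 1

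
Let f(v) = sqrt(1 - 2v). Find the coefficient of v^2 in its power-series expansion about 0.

-1/2

[v^0] = 1;  [v^1] = -1;  [v^2] = -1/2.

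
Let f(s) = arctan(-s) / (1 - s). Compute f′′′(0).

-4

Expand 1/(denominator) as a geometric series and multiply by the numerator's series.
The coefficient of s^3 in the expansion is -2/3, so f′′′(0) = 3! * (-2/3) = -4.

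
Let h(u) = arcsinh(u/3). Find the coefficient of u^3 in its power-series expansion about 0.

-1/162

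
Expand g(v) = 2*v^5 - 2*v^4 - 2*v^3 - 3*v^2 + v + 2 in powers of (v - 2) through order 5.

2*(v - 2)^5 + 18*(v - 2)^4 + 62*(v - 2)^3 + 97*(v - 2)^2 + 61*(v - 2) + 8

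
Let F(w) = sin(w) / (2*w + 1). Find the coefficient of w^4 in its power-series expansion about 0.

Expand 1/(denominator) as a geometric series and multiply by the numerator's series.
F(0) = 0
F′(0) = 1
F′′(0) = -4
F′′′(0) = 23
F^(4)(0) = -184
Dividing each by k! gives the coefficients c_0, ..., c_4.

-23/3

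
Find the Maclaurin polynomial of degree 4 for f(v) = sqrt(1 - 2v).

-5*v^4/8 - v^3/2 - v^2/2 - v + 1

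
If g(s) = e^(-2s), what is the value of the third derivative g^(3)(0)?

From the series, [s^3] g = -4/3; multiply by 3! = 6 to get -8.

-8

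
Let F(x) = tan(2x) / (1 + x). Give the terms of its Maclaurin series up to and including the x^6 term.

-134*x^6/15 + 134*x^5/15 - 14*x^4/3 + 14*x^3/3 - 2*x^2 + 2*x

Write out both Maclaurin series and multiply, keeping only the needed powers.
F(0) = 0
F′(0) = 2
F′′(0) = -4
F′′′(0) = 28
F^(4)(0) = -112
F^(5)(0) = 1072
F^(6)(0) = -6432
The Taylor polynomial is Σ F^(k)(0)/k! · x^k.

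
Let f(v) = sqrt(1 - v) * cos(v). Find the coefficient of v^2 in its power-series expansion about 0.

Expand each factor separately, then convolve coefficients.
[v^0] = 1;  [v^1] = -1/2;  [v^2] = -5/8.
So c_2 = f′′(0)/2! = -5/8.

-5/8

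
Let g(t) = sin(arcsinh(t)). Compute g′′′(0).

-2

Let u equal the inner series; expand the outer function in u and truncate.
From the series, [t^3] g = -1/3; multiply by 3! = 6 to get -2.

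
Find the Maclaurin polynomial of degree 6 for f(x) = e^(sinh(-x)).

37*x^6/720 - x^5/10 + 5*x^4/24 - x^3/3 + x^2/2 - x + 1

Compose series: expand the inner function first, then feed it into the outer expansion.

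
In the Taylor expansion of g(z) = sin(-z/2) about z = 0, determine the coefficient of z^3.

1/48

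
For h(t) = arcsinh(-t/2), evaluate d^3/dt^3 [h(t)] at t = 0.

1/8

From the series, [t^3] h = 1/48; multiply by 3! = 6 to get 1/8.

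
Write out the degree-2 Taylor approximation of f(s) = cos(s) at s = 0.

Compute the successive derivatives at the expansion point and divide by k!.

1 - s^2/2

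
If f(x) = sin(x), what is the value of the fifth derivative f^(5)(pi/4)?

sqrt(2)/2

The coefficient of (x - pi/4)^5 in the expansion is sqrt(2)/240, so f^(5)(pi/4) = 5! * (sqrt(2)/240) = sqrt(2)/2.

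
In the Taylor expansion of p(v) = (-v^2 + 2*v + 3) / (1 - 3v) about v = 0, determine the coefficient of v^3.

Distribute the polynomial across the series and collect like powers.
So c_3 = p′′′(0)/3! = 96.

96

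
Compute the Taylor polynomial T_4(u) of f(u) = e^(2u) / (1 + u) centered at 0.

Write out both Maclaurin series and multiply, keeping only the needed powers.
f(0) = 1
f′(0) = 1
f′′(0) = 2
f′′′(0) = 2
f^(4)(0) = 8

u^4/3 + u^3/3 + u^2 + u + 1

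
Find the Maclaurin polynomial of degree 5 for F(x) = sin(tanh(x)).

37*x^5/120 - x^3/2 + x

Substitute the inner expansion into the outer series and collect powers.
[x^0] = 0;  [x^1] = 1;  [x^2] = 0;  [x^3] = -1/2;  [x^4] = 0;  [x^5] = 37/120.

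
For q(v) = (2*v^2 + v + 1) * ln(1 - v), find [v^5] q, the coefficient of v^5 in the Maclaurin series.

Multiply each power in the prefactor through the base expansion.
q(0) = 0
q′(0) = -1
q′′(0) = -3
q′′′(0) = -17
q^(4)(0) = -38
q^(5)(0) = -134

-67/60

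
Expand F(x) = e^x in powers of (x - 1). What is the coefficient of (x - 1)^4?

F(1) = e
F′(1) = e
F′′(1) = e
F′′′(1) = e
F^(4)(1) = e

e/24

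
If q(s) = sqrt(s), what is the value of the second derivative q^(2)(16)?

-1/256

Apply the Taylor formula c_k = f^(k)(a)/k!.
From the series, [(s - 16)^2] q = -1/512; multiply by 2! = 2 to get -1/256.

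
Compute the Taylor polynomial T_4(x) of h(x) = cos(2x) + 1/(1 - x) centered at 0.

Add the two expansions coefficient-wise.

5*x^4/3 + x^3 - x^2 + x + 2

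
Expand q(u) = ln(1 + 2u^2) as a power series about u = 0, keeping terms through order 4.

-2*u^4 + 2*u^2

[u^0] = 0;  [u^1] = 0;  [u^2] = 2;  [u^3] = 0;  [u^4] = -2.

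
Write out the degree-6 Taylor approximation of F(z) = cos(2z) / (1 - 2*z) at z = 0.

Use 1/(1 - r) = Σ r^k on the denominator, then take the Cauchy product.
F(0) = 1
F′(0) = 2
F′′(0) = 4
F′′′(0) = 24
F^(4)(0) = 208
F^(5)(0) = 2080
F^(6)(0) = 24896

1556*z^6/45 + 52*z^5/3 + 26*z^4/3 + 4*z^3 + 2*z^2 + 2*z + 1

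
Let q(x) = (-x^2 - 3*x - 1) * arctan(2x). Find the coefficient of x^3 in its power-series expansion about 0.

2/3

Shift and add copies of the series according to the polynomial's terms.
So c_3 = q′′′(0)/3! = 2/3.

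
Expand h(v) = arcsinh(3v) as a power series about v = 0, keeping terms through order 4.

[v^0] = 0;  [v^1] = 3;  [v^2] = 0;  [v^3] = -9/2;  [v^4] = 0.

-9*v^3/2 + 3*v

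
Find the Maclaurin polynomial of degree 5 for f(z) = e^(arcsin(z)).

z^5/6 + 5*z^4/24 + z^3/3 + z^2/2 + z + 1

Compose series: expand the inner function first, then feed it into the outer expansion.
f(0) = 1
f′(0) = 1
f′′(0) = 1
f′′′(0) = 2
f^(4)(0) = 5
f^(5)(0) = 20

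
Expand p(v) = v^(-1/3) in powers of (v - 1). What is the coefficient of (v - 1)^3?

-14/81

Differentiate repeatedly and evaluate at the center.
[(v - 1)^0] = 1;  [(v - 1)^1] = -1/3;  [(v - 1)^2] = 2/9;  [(v - 1)^3] = -14/81.
So c_3 = p′′′(1)/3! = -14/81.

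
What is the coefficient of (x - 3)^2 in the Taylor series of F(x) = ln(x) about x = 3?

-1/18

F(3) = ln(3)
F′(3) = 1/3
F′′(3) = -1/9
So c_2 = F′′(3)/2! = -1/18.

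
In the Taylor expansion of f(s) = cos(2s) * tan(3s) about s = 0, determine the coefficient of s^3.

Take the Cauchy product of the two expansions.
f(0) = 0
f′(0) = 3
f′′(0) = 0
f′′′(0) = 18
Dividing each by k! gives the coefficients c_0, ..., c_3.

3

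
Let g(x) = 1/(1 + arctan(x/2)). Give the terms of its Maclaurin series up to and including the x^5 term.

Plug the Maclaurin series of the inner function into that of the outer and collect terms.
[x^0] = 1;  [x^1] = -1/2;  [x^2] = 1/4;  [x^3] = -1/12;  [x^4] = 1/48;  [x^5] = -1/160.

-x^5/160 + x^4/48 - x^3/12 + x^2/4 - x/2 + 1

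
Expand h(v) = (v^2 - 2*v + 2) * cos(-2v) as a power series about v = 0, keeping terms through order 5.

-4*v^5/3 - 2*v^4/3 + 4*v^3 - 3*v^2 - 2*v + 2

Multiply each power in the prefactor through the base expansion.
h(0) = 2
h′(0) = -2
h′′(0) = -6
h′′′(0) = 24
h^(4)(0) = -16
h^(5)(0) = -160
Then c_k = h^(k)(0)/k! gives each Taylor coefficient.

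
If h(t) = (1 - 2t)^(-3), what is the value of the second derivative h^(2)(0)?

48

From the series, [t^2] h = 24; multiply by 2! = 2 to get 48.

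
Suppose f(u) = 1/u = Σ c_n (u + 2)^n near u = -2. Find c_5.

f(-2) = -1/2
f′(-2) = -1/4
f′′(-2) = -1/4
f′′′(-2) = -3/8
f^(4)(-2) = -3/4
f^(5)(-2) = -15/8

-1/64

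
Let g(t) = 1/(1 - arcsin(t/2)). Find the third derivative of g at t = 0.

7/8

Let u equal the inner series; expand the outer function in u and truncate.
From the series, [t^3] g = 7/48; multiply by 3! = 6 to get 7/8.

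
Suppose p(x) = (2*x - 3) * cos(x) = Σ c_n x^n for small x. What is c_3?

-1

Distribute the polynomial across the series and collect like powers.
p(0) = -3
p′(0) = 2
p′′(0) = 3
p′′′(0) = -6
So c_3 = p′′′(0)/3! = -1.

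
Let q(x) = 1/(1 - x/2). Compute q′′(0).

The coefficient of x^2 in the expansion is 1/4, so q′′(0) = 2! * (1/4) = 1/2.

1/2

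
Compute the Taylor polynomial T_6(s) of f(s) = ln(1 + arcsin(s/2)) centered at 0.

-19*s^6/2880 + 53*s^5/3840 - 5*s^4/192 + s^3/16 - s^2/8 + s/2

Plug the Maclaurin series of the inner function into that of the outer and collect terms.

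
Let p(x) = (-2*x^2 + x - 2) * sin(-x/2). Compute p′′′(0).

23/4

Multiply each power in the prefactor through the base expansion.
The coefficient of x^3 in the expansion is 23/24, so p′′′(0) = 3! * (23/24) = 23/4.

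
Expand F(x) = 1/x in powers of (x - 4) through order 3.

-(x - 4)^3/256 + (x - 4)^2/64 - (x - 4)/16 + 1/4

Compute the successive derivatives at the expansion point and divide by k!.
F(4) = 1/4
F′(4) = -1/16
F′′(4) = 1/32
F′′′(4) = -3/128
Then c_k = F^(k)(4)/k! gives each Taylor coefficient.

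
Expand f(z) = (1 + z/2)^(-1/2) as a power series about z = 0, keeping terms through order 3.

-5*z^3/128 + 3*z^2/32 - z/4 + 1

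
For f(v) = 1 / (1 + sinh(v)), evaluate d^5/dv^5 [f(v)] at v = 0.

-181

Write 1/(1+u) = 1 - u + u^2 - u^3 + ... and substitute the series for u.
From the series, [v^5] f = -181/120; multiply by 5! = 120 to get -181.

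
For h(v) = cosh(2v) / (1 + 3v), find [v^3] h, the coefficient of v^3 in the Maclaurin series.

Take the Cauchy product of the two expansions.
[v^0] = 1;  [v^1] = -3;  [v^2] = 11;  [v^3] = -33.

-33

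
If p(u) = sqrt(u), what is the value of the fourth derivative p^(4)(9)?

Use the known series and substitute for the argument.
The coefficient of (u - 9)^4 in the expansion is -5/279936, so p^(4)(9) = 4! * (-5/279936) = -5/11664.

-5/11664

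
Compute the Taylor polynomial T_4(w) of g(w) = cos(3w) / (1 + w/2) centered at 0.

Expand each factor separately, then convolve coefficients.
g(0) = 1
g′(0) = -1/2
g′′(0) = -17/2
g′′′(0) = 51/4
g^(4)(0) = 111/2
Dividing each by k! gives the coefficients c_0, ..., c_4.

37*w^4/16 + 17*w^3/8 - 17*w^2/4 - w/2 + 1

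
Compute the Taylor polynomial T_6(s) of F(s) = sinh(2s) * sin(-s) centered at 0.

-11*s^6/180 - s^4 - 2*s^2

Write out both Maclaurin series and multiply, keeping only the needed powers.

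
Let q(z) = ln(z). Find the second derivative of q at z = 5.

From the series, [(z - 5)^2] q = -1/50; multiply by 2! = 2 to get -1/25.

-1/25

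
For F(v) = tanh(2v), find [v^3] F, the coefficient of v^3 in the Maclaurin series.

-8/3

F(0) = 0
F′(0) = 2
F′′(0) = 0
F′′′(0) = -16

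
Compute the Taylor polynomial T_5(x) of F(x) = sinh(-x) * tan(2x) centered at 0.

Multiply the two series term by term and collect like powers.
F(0) = 0
F′(0) = 0
F′′(0) = -4
F′′′(0) = 0
F^(4)(0) = -72
F^(5)(0) = 0

-3*x^4 - 2*x^2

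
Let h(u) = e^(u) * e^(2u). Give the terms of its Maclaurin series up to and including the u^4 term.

27*u^4/8 + 9*u^3/2 + 9*u^2/2 + 3*u + 1

Write out both Maclaurin series and multiply, keeping only the needed powers.
h(0) = 1
h′(0) = 3
h′′(0) = 9
h′′′(0) = 27
h^(4)(0) = 81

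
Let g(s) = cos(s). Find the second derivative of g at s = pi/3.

Compute the successive derivatives at the expansion point and divide by k!.
The coefficient of (s - pi/3)^2 in the expansion is -1/4, so g′′(pi/3) = 2! * (-1/4) = -1/2.

-1/2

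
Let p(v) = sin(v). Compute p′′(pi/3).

-sqrt(3)/2

The coefficient of (v - pi/3)^2 in the expansion is -sqrt(3)/4, so p′′(pi/3) = 2! * (-sqrt(3)/4) = -sqrt(3)/2.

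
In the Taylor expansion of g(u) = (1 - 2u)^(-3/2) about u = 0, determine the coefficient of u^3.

35/2

[u^0] = 1;  [u^1] = 3;  [u^2] = 15/2;  [u^3] = 35/2.
So c_3 = g′′′(0)/3! = 35/2.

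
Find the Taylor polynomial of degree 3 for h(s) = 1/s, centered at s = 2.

Apply the Taylor formula c_k = f^(k)(a)/k!.

-(s - 2)^3/16 + (s - 2)^2/8 - (s - 2)/4 + 1/2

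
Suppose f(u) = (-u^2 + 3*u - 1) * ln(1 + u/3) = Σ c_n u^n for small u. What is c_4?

Distribute the polynomial across the series and collect like powers.
f(0) = 0
f′(0) = -1/3
f′′(0) = 19/9
f′′′(0) = -83/27
f^(4)(0) = 62/27
Then c_k = f^(k)(0)/k! gives each Taylor coefficient.

31/324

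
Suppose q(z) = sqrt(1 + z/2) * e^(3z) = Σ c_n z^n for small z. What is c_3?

Expand each factor separately, then convolve coefficients.
q(0) = 1
q′(0) = 13/4
q′′(0) = 167/16
q′′′(0) = 2127/64

709/128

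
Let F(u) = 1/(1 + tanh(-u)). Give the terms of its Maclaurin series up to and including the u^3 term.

2*u^3/3 + u^2 + u + 1

Substitute the inner expansion into the outer series and collect powers.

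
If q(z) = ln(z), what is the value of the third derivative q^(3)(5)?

2/125

From the series, [(z - 5)^3] q = 1/375; multiply by 3! = 6 to get 2/125.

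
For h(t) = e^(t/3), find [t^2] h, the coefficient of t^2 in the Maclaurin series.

1/18

Differentiate repeatedly and evaluate at the center.
h(0) = 1
h′(0) = 1/3
h′′(0) = 1/9
So c_2 = h′′(0)/2! = 1/18.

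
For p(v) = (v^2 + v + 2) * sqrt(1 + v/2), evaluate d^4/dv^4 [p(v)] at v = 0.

Shift and add copies of the series according to the polynomial's terms.
The coefficient of v^4 in the expansion is -29/1024, so p^(4)(0) = 4! * (-29/1024) = -87/128.

-87/128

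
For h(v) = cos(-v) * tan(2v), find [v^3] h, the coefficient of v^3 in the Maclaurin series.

Multiply the two series term by term and collect like powers.
h(0) = 0
h′(0) = 2
h′′(0) = 0
h′′′(0) = 10
So c_3 = h′′′(0)/3! = 5/3.

5/3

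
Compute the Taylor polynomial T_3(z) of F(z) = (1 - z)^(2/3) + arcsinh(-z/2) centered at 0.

Add the two expansions coefficient-wise.
F(0) = 1
F′(0) = -7/6
F′′(0) = -2/9
F′′′(0) = -37/216

-37*z^3/1296 - z^2/9 - 7*z/6 + 1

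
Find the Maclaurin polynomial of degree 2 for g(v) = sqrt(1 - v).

-v^2/8 - v/2 + 1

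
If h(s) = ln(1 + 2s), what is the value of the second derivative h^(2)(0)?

-4

The coefficient of s^2 in the expansion is -2, so h′′(0) = 2! * (-2) = -4.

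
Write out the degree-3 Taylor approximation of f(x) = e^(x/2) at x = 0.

f(0) = 1
f′(0) = 1/2
f′′(0) = 1/4
f′′′(0) = 1/8

x^3/48 + x^2/8 + x/2 + 1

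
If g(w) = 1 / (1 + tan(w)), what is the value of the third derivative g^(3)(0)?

-8

Use the geometric series for the reciprocal, then substitute.
From the series, [w^3] g = -4/3; multiply by 3! = 6 to get -8.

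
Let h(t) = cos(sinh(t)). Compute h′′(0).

-1

Substitute the inner expansion into the outer series and collect powers.
From the series, [t^2] h = -1/2; multiply by 2! = 2 to get -1.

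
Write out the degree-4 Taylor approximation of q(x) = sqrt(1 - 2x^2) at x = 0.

-x^4/2 - x^2 + 1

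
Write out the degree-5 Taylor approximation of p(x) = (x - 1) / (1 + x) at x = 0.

Distribute the polynomial across the series and collect like powers.
[x^0] = -1;  [x^1] = 2;  [x^2] = -2;  [x^3] = 2;  [x^4] = -2;  [x^5] = 2.

2*x^5 - 2*x^4 + 2*x^3 - 2*x^2 + 2*x - 1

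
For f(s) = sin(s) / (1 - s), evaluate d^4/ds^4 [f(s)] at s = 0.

20

Expand 1/(denominator) as a geometric series and multiply by the numerator's series.
From the series, [s^4] f = 5/6; multiply by 4! = 24 to get 20.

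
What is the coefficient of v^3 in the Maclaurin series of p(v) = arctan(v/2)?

[v^0] = 0;  [v^1] = 1/2;  [v^2] = 0;  [v^3] = -1/24.
So c_3 = p′′′(0)/3! = -1/24.

-1/24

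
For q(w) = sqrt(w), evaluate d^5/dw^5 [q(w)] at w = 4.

105/16384

Use the known series and substitute for the argument.
From the series, [(w - 4)^5] q = 7/131072; multiply by 5! = 120 to get 105/16384.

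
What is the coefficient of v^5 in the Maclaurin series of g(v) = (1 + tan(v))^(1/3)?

497/3645

Substitute the inner expansion into the outer series and collect powers.
g(0) = 1
g′(0) = 1/3
g′′(0) = -2/9
g′′′(0) = 28/27
g^(4)(0) = -224/81
g^(5)(0) = 3976/243
So c_5 = g^(5)(0)/5! = 497/3645.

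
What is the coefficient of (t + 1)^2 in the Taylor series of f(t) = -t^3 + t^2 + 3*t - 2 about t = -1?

Differentiate repeatedly and evaluate at the center.
So c_2 = f′′(-1)/2! = 4.

4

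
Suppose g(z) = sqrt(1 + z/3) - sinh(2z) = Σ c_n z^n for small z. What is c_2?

Combine the two series term by term.
[z^0] = 1;  [z^1] = -11/6;  [z^2] = -1/72.
So c_2 = g′′(0)/2! = -1/72.

-1/72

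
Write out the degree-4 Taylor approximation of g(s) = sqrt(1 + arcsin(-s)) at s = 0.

-31*s^4/384 - 7*s^3/48 - s^2/8 - s/2 + 1

Substitute the inner expansion into the outer series and collect powers.
[s^0] = 1;  [s^1] = -1/2;  [s^2] = -1/8;  [s^3] = -7/48;  [s^4] = -31/384.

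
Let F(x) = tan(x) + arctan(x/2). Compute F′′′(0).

Expand each term separately and add.
The coefficient of x^3 in the expansion is 7/24, so F′′′(0) = 3! * (7/24) = 7/4.

7/4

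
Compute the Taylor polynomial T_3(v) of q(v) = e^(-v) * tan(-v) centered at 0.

Take the Cauchy product of the two expansions.
q(0) = 0
q′(0) = -1
q′′(0) = 2
q′′′(0) = -5
Then c_k = q^(k)(0)/k! gives each Taylor coefficient.

-5*v^3/6 + v^2 - v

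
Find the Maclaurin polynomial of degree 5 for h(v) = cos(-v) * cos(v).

v^4/3 - v^2 + 1

Expand each factor separately, then convolve coefficients.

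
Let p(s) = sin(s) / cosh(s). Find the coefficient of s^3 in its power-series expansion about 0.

-2/3

Invert the denominator's series and multiply.
[s^0] = 0;  [s^1] = 1;  [s^2] = 0;  [s^3] = -2/3.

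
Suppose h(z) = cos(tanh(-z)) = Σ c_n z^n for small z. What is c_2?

-1/2

Plug the Maclaurin series of the inner function into that of the outer and collect terms.
h(0) = 1
h′(0) = 0
h′′(0) = -1
So c_2 = h′′(0)/2! = -1/2.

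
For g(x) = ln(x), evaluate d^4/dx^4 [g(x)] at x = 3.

From the series, [(x - 3)^4] g = -1/324; multiply by 4! = 24 to get -2/27.

-2/27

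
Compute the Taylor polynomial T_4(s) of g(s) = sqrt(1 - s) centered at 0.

-5*s^4/128 - s^3/16 - s^2/8 - s/2 + 1

Use the known series and substitute for the argument.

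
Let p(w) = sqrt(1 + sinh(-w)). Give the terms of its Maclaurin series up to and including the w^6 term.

Let u equal the inner series; expand the outer function in u and truncate.
[w^0] = 1;  [w^1] = -1/2;  [w^2] = -1/8;  [w^3] = -7/48;  [w^4] = -31/384;  [w^5] = -241/3840;  [w^6] = -2401/46080.

-2401*w^6/46080 - 241*w^5/3840 - 31*w^4/384 - 7*w^3/48 - w^2/8 - w/2 + 1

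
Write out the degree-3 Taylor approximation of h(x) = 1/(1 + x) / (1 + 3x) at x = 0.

Write out both Maclaurin series and multiply, keeping only the needed powers.
h(0) = 1
h′(0) = -4
h′′(0) = 26
h′′′(0) = -240

-40*x^3 + 13*x^2 - 4*x + 1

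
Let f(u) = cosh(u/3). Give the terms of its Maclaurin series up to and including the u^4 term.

u^4/1944 + u^2/18 + 1

Use the known series and substitute for the argument.
[u^0] = 1;  [u^1] = 0;  [u^2] = 1/18;  [u^3] = 0;  [u^4] = 1/1944.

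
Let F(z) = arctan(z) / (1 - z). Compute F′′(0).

2

Expand 1/(denominator) as a geometric series and multiply by the numerator's series.
The coefficient of z^2 in the expansion is 1, so F′′(0) = 2! * (1) = 2.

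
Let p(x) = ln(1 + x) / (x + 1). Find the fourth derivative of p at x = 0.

Expand 1/(denominator) as a geometric series and multiply by the numerator's series.
From the series, [x^4] p = -25/12; multiply by 4! = 24 to get -50.

-50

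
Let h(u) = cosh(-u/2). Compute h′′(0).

The coefficient of u^2 in the expansion is 1/8, so h′′(0) = 2! * (1/8) = 1/4.

1/4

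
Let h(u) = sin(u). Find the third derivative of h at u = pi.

The coefficient of (u - pi)^3 in the expansion is 1/6, so h′′′(pi) = 3! * (1/6) = 1.

1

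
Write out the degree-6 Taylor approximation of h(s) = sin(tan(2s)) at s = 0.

Plug the Maclaurin series of the inner function into that of the outer and collect terms.
[s^0] = 0;  [s^1] = 2;  [s^2] = 0;  [s^3] = 4/3;  [s^4] = 0;  [s^5] = -4/5;  [s^6] = 0.

-4*s^5/5 + 4*s^3/3 + 2*s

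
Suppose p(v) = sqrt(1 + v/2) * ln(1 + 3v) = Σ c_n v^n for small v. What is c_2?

-15/4

Take the Cauchy product of the two expansions.
So c_2 = p′′(0)/2! = -15/4.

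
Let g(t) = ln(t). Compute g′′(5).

-1/25

Differentiate repeatedly and evaluate at the center.
The coefficient of (t - 5)^2 in the expansion is -1/50, so g′′(5) = 2! * (-1/50) = -1/25.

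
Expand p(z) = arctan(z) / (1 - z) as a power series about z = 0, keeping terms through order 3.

2*z^3/3 + z^2 + z

Multiply the numerator's expansion by the denominator's geometric series.
p(0) = 0
p′(0) = 1
p′′(0) = 2
p′′′(0) = 4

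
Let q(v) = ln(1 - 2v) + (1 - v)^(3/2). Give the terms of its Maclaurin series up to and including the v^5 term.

-8177*v^5/1280 - 509*v^4/128 - 125*v^3/48 - 13*v^2/8 - 7*v/2 + 1

Combine the two series term by term.
[v^0] = 1;  [v^1] = -7/2;  [v^2] = -13/8;  [v^3] = -125/48;  [v^4] = -509/128;  [v^5] = -8177/1280.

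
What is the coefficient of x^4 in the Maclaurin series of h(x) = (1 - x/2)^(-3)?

15/16

Apply the Taylor formula c_k = f^(k)(a)/k!.
h(0) = 1
h′(0) = 3/2
h′′(0) = 3
h′′′(0) = 15/2
h^(4)(0) = 45/2
So c_4 = h^(4)(0)/4! = 15/16.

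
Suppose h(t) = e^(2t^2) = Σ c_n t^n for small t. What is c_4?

[t^0] = 1;  [t^1] = 0;  [t^2] = 2;  [t^3] = 0;  [t^4] = 2.

2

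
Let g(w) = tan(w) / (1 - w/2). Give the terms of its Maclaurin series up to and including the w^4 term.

7*w^4/24 + 7*w^3/12 + w^2/2 + w

Write out both Maclaurin series and multiply, keeping only the needed powers.
[w^0] = 0;  [w^1] = 1;  [w^2] = 1/2;  [w^3] = 7/12;  [w^4] = 7/24.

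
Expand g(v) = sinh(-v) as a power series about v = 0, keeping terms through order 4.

-v^3/6 - v

[v^0] = 0;  [v^1] = -1;  [v^2] = 0;  [v^3] = -1/6;  [v^4] = 0.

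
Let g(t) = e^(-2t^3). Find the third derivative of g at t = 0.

-12

Differentiate repeatedly and evaluate at the center.
From the series, [t^3] g = -2; multiply by 3! = 6 to get -12.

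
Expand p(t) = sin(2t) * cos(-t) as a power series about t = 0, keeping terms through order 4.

Expand each factor separately, then convolve coefficients.

-7*t^3/3 + 2*t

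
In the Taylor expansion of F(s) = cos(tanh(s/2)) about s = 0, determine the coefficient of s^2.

Let u equal the inner series; expand the outer function in u and truncate.
F(0) = 1
F′(0) = 0
F′′(0) = -1/4

-1/8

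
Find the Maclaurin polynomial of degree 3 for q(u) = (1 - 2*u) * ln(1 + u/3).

Distribute the polynomial across the series and collect like powers.
q(0) = 0
q′(0) = 1/3
q′′(0) = -13/9
q′′′(0) = 20/27
Then c_k = q^(k)(0)/k! gives each Taylor coefficient.

10*u^3/81 - 13*u^2/18 + u/3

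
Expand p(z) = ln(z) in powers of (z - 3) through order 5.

p(3) = ln(3)
p′(3) = 1/3
p′′(3) = -1/9
p′′′(3) = 2/27
p^(4)(3) = -2/27
p^(5)(3) = 8/81

(z - 3)^5/1215 - (z - 3)^4/324 + (z - 3)^3/81 - (z - 3)^2/18 + (z - 3)/3 + ln(3)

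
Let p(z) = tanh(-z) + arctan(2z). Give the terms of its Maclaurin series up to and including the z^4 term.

-7*z^3/3 + z

Expand each term separately and add.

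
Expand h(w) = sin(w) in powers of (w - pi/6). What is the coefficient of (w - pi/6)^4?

Differentiate repeatedly and evaluate at the center.
h(pi/6) = 1/2
h′(pi/6) = sqrt(3)/2
h′′(pi/6) = -1/2
h′′′(pi/6) = -sqrt(3)/2
h^(4)(pi/6) = 1/2
So c_4 = h^(4)(pi/6)/4! = 1/48.

1/48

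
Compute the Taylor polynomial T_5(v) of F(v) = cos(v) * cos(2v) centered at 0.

Multiply the two series term by term and collect like powers.

41*v^4/24 - 5*v^2/2 + 1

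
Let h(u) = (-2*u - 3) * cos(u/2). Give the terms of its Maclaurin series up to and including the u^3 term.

Multiply each power in the prefactor through the base expansion.
h(0) = -3
h′(0) = -2
h′′(0) = 3/4
h′′′(0) = 3/2

u^3/4 + 3*u^2/8 - 2*u - 3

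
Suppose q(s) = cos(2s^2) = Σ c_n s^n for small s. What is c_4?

q(0) = 1
q′(0) = 0
q′′(0) = 0
q′′′(0) = 0
q^(4)(0) = -48
Then c_k = q^(k)(0)/k! gives each Taylor coefficient.

-2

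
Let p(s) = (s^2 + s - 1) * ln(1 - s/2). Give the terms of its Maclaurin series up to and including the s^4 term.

Multiply each power in the prefactor through the base expansion.
p(0) = 0
p′(0) = 1/2
p′′(0) = -3/4
p′′′(0) = -7/2
p^(4)(0) = -29/8
Then c_k = p^(k)(0)/k! gives each Taylor coefficient.

-29*s^4/192 - 7*s^3/12 - 3*s^2/8 + s/2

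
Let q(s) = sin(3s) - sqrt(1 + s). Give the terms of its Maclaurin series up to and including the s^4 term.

Expand each term separately and add.

5*s^4/128 - 73*s^3/16 + s^2/8 + 5*s/2 - 1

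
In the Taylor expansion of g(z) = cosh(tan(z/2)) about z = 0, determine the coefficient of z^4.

3/128

Compose series: expand the inner function first, then feed it into the outer expansion.
g(0) = 1
g′(0) = 0
g′′(0) = 1/4
g′′′(0) = 0
g^(4)(0) = 9/16
Then c_k = g^(k)(0)/k! gives each Taylor coefficient.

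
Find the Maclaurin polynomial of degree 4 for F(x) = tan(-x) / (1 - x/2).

-7*x^4/24 - 7*x^3/12 - x^2/2 - x

Expand each factor separately, then convolve coefficients.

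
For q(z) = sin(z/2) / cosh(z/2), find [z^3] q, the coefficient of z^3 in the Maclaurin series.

-1/12

Divide the numerator series by the denominator series (power-series long division).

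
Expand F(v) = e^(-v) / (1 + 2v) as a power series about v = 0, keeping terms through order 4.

Take the Cauchy product of the two expansions.
F(0) = 1
F′(0) = -3
F′′(0) = 13
F′′′(0) = -79
F^(4)(0) = 633
Dividing each by k! gives the coefficients c_0, ..., c_4.

211*v^4/8 - 79*v^3/6 + 13*v^2/2 - 3*v + 1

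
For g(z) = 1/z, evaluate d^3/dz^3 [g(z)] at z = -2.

-3/8

The coefficient of (z + 2)^3 in the expansion is -1/16, so g′′′(-2) = 3! * (-1/16) = -3/8.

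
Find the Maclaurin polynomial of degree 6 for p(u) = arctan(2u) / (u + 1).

-86*u^6/15 + 86*u^5/15 + 2*u^4/3 - 2*u^3/3 - 2*u^2 + 2*u

Expand 1/(denominator) as a geometric series and multiply by the numerator's series.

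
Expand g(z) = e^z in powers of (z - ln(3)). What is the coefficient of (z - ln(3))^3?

[(z - ln(3))^0] = 3;  [(z - ln(3))^1] = 3;  [(z - ln(3))^2] = 3/2;  [(z - ln(3))^3] = 1/2.
So c_3 = g′′′(ln(3))/3! = 1/2.

1/2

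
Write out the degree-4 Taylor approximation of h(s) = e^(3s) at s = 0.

27*s^4/8 + 9*s^3/2 + 9*s^2/2 + 3*s + 1

Differentiate repeatedly and evaluate at the center.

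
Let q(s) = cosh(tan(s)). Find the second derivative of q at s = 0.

1

Compose series: expand the inner function first, then feed it into the outer expansion.
The coefficient of s^2 in the expansion is 1/2, so q′′(0) = 2! * (1/2) = 1.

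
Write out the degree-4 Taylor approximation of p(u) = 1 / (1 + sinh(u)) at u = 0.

4*u^4/3 - 7*u^3/6 + u^2 - u + 1

Use the geometric series for the reciprocal, then substitute.
[u^0] = 1;  [u^1] = -1;  [u^2] = 1;  [u^3] = -7/6;  [u^4] = 4/3.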